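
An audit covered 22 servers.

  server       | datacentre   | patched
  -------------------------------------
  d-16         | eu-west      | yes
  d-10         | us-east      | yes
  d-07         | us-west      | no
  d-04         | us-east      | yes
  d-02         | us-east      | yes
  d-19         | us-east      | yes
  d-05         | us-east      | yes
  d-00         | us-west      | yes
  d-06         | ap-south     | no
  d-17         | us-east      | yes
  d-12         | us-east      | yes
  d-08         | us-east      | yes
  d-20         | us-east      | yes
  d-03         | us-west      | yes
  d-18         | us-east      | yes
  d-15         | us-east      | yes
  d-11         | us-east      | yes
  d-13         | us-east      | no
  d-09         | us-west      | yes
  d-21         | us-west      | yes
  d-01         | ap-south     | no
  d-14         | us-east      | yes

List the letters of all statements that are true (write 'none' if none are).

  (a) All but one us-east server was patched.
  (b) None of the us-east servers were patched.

(a)

|A| = 14, |A ∩ B| = 13, |A ∖ B| = 1.
(a) |A ∖ B| = 1: holds.
(b) A ∩ B = ∅ (|A ∩ B| = 0): fails.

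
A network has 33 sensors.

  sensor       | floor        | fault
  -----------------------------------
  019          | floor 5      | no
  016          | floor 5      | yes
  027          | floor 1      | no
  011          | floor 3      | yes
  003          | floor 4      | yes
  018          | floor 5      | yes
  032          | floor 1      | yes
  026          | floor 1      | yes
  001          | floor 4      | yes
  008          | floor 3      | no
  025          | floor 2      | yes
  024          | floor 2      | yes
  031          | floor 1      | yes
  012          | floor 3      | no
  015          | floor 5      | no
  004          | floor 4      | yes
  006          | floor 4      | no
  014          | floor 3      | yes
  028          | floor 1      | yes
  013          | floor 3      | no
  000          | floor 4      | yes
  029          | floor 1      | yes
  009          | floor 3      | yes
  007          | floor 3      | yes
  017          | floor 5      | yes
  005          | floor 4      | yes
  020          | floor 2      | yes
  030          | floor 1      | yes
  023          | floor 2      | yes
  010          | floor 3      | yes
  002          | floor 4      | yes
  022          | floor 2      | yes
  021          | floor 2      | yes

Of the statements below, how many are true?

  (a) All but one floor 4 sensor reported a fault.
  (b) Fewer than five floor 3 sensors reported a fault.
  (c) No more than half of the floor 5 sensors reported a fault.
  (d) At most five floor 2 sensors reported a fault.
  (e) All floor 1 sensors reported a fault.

(a) floor 4: |A| = 7, |A ∩ B| = 6; needs |A ∖ B| = 1 — true.
(b) floor 3: |A| = 8, |A ∩ B| = 5; needs |A ∩ B| < 5 — false.
(c) floor 5: |A| = 5, |A ∩ B| = 3; needs |A ∩ B| ≤ |A ∖ B| — false.
(d) floor 2: |A| = 6, |A ∩ B| = 6; needs |A ∩ B| ≤ 5 — false.
(e) floor 1: |A| = 7, |A ∩ B| = 6; needs A ⊆ B, i.e. every element of A is in B (|A ∖ B| = 0) — false.

1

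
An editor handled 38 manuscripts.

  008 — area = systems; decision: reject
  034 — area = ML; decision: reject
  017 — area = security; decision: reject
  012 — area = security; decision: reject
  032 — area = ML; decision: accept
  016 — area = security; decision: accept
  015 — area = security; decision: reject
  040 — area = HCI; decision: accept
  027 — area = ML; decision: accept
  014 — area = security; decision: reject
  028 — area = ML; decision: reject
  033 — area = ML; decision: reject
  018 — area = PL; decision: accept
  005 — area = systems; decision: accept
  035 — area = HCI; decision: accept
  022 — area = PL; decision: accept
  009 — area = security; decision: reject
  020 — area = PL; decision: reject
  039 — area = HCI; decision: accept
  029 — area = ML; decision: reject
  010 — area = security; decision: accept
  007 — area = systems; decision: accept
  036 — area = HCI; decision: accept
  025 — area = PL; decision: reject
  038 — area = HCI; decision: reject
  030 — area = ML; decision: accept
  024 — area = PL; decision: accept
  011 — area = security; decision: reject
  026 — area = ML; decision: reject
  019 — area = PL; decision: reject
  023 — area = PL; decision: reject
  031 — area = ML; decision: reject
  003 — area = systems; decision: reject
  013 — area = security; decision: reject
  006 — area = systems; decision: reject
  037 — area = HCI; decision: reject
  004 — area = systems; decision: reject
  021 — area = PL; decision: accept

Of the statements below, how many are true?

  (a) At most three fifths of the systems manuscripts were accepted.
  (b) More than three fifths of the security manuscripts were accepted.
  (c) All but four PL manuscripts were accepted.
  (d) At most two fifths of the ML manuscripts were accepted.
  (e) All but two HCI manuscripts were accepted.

4

(a) systems: |A| = 6, |A ∩ B| = 2; needs |A ∩ B| / |A| ≤ 3/5 — true.
(b) security: |A| = 9, |A ∩ B| = 2; needs |A ∩ B| / |A| > 3/5 — false.
(c) PL: |A| = 8, |A ∩ B| = 4; needs |A ∖ B| = 4 — true.
(d) ML: |A| = 9, |A ∩ B| = 3; needs |A ∩ B| / |A| ≤ 2/5 — true.
(e) HCI: |A| = 6, |A ∩ B| = 4; needs |A ∖ B| = 2 — true.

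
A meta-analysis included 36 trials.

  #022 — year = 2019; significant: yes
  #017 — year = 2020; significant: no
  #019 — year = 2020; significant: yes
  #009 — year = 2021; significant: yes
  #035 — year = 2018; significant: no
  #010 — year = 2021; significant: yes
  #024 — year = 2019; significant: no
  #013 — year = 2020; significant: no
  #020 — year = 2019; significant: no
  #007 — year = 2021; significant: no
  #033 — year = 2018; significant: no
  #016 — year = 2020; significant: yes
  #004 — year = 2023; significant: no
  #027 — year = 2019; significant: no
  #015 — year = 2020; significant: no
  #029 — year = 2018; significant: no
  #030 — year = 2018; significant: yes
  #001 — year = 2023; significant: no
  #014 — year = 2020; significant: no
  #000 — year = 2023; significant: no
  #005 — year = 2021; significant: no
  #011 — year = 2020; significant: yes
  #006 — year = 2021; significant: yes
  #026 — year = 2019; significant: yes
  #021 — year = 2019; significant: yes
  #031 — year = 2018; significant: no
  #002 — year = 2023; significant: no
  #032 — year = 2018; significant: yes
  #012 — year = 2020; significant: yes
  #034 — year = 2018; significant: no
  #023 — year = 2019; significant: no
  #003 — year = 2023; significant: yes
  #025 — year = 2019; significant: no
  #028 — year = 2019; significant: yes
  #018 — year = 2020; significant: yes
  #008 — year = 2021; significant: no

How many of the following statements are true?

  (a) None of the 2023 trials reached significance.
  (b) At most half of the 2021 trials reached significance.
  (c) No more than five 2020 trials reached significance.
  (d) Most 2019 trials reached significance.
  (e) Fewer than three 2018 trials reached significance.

3

(a) 2023: |A| = 5, |A ∩ B| = 1; needs A ∩ B = ∅ (|A ∩ B| = 0) — false.
(b) 2021: |A| = 6, |A ∩ B| = 3; needs |A ∩ B| ≤ |A ∖ B| — true.
(c) 2020: |A| = 9, |A ∩ B| = 5; needs |A ∩ B| ≤ 5 — true.
(d) 2019: |A| = 9, |A ∩ B| = 4; needs |A ∩ B| > |A ∖ B| — false.
(e) 2018: |A| = 7, |A ∩ B| = 2; needs |A ∩ B| < 3 — true.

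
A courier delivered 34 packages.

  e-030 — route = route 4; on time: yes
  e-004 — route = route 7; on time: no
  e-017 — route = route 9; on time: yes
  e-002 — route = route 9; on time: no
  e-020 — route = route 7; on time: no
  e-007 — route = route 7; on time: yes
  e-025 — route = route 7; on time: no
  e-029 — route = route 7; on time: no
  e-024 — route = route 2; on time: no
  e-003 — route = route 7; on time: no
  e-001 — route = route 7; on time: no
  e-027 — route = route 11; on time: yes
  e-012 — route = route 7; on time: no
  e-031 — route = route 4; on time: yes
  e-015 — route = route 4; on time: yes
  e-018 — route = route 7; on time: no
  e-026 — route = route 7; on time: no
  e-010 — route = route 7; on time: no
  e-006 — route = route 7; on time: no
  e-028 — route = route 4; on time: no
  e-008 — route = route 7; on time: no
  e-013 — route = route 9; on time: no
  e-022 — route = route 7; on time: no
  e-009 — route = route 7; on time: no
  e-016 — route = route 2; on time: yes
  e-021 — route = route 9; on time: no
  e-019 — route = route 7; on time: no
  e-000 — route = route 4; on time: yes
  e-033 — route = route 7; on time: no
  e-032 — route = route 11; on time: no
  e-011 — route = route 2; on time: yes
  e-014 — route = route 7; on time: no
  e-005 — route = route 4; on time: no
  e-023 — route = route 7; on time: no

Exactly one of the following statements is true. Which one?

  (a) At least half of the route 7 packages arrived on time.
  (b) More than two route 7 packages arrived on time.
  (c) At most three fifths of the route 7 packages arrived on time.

|A| = 19, |A ∩ B| = 1, |A ∖ B| = 18.
(a) requires |A ∩ B| ≥ |A ∖ B|: false.
(b) requires |A ∩ B| > 2: false.
(c) requires |A ∩ B| / |A| ≤ 3/5: true.

(c)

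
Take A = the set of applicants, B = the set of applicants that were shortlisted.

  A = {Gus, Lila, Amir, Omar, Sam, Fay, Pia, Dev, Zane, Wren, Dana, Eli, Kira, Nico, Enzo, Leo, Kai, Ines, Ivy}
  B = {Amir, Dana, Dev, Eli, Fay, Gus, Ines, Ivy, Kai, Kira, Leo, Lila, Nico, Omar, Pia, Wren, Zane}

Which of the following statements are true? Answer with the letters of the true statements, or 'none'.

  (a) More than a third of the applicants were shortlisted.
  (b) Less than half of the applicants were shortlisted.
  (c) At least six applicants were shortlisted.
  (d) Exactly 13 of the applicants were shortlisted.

|A| = 19, |A ∩ B| = 17, |A ∖ B| = 2.
(a) |A ∩ B| / |A| > 1/3: holds.
(b) |A ∩ B| < |A ∖ B|: fails.
(c) |A ∩ B| ≥ 6: holds.
(d) |A ∩ B| = 13: fails.

(a), (c)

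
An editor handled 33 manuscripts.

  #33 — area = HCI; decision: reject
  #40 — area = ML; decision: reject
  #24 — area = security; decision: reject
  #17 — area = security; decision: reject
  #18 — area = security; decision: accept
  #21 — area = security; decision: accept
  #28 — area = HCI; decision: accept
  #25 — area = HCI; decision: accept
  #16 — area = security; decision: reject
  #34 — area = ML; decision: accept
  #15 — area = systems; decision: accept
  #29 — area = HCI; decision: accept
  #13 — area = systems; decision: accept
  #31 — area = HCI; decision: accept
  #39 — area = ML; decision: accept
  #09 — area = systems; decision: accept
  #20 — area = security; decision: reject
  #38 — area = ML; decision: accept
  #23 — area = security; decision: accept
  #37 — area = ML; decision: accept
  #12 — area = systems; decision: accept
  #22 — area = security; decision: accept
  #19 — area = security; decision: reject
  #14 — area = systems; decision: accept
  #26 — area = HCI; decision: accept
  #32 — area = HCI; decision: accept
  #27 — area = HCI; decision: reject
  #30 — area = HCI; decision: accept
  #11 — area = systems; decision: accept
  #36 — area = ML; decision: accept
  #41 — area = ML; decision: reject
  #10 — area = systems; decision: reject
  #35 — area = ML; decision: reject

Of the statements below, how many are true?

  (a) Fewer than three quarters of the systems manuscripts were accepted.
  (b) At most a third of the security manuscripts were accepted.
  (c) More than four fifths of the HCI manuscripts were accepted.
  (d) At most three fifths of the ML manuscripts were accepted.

(a) systems: |A| = 7, |A ∩ B| = 6; needs |A ∩ B| / |A| < 3/4 — false.
(b) security: |A| = 9, |A ∩ B| = 4; needs |A ∩ B| / |A| ≤ 1/3 — false.
(c) HCI: |A| = 9, |A ∩ B| = 7; needs |A ∩ B| / |A| > 4/5 — false.
(d) ML: |A| = 8, |A ∩ B| = 5; needs |A ∩ B| / |A| ≤ 3/5 — false.

0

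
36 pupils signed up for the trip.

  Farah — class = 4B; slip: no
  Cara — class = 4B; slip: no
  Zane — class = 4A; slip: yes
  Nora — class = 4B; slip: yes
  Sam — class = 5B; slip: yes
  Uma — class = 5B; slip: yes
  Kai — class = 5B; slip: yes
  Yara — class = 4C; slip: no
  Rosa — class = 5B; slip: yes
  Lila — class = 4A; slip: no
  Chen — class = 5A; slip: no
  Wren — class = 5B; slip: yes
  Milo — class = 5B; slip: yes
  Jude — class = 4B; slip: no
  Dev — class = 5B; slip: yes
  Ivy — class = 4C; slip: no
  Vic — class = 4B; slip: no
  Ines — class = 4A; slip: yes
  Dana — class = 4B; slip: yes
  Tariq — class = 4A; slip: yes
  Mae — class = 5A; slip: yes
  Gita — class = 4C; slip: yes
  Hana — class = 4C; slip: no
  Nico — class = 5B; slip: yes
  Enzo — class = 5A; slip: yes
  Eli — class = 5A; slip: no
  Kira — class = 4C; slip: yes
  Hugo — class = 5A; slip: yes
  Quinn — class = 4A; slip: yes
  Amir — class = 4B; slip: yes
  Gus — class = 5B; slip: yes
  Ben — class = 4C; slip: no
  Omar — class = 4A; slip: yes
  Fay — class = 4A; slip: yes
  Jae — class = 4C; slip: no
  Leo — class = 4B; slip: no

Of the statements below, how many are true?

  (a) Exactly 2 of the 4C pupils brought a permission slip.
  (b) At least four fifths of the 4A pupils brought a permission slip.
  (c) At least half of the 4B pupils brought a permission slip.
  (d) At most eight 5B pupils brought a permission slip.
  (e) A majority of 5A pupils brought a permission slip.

(a) 4C: |A| = 7, |A ∩ B| = 2; needs |A ∩ B| = 2 — true.
(b) 4A: |A| = 7, |A ∩ B| = 6; needs |A ∩ B| / |A| ≥ 4/5 — true.
(c) 4B: |A| = 8, |A ∩ B| = 3; needs |A ∩ B| ≥ |A ∖ B| — false.
(d) 5B: |A| = 9, |A ∩ B| = 9; needs |A ∩ B| ≤ 8 — false.
(e) 5A: |A| = 5, |A ∩ B| = 3; needs |A ∩ B| > |A ∖ B| — true.

3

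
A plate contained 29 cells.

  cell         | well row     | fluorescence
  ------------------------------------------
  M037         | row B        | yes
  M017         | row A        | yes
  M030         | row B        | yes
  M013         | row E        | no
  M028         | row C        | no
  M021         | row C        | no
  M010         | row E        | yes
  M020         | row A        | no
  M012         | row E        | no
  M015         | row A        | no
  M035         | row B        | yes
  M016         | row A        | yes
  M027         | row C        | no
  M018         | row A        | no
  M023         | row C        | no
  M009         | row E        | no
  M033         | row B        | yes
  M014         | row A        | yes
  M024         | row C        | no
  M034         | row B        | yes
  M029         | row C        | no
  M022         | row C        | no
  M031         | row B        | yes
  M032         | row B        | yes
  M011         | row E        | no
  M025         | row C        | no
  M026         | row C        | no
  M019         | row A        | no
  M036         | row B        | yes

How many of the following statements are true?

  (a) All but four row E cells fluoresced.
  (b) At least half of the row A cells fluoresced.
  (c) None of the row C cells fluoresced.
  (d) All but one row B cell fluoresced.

(a) row E: |A| = 5, |A ∩ B| = 1; needs |A ∖ B| = 4 — true.
(b) row A: |A| = 7, |A ∩ B| = 3; needs |A ∩ B| ≥ |A ∖ B| — false.
(c) row C: |A| = 9, |A ∩ B| = 0; needs A ∩ B = ∅ (|A ∩ B| = 0) — true.
(d) row B: |A| = 8, |A ∩ B| = 8; needs |A ∖ B| = 1 — false.

2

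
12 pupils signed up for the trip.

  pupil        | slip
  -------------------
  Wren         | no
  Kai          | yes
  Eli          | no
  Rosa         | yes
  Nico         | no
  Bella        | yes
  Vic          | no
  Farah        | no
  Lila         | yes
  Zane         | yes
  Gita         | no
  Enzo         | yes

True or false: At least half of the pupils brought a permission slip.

'At least half of the pupils brought a permission slip' holds iff |A ∩ B| ≥ |A ∖ B|.
A (the restrictor) = {Wren, Kai, Eli, Rosa, Nico, Bella, Vic, Farah, Lila, Zane, Gita, Enzo}, |A| = 12.
A ∩ B = {Kai, Rosa, Bella, Lila, Zane, Enzo}, so |A ∩ B| = 6.
A ∖ B = {Wren, Eli, Nico, Vic, Farah, Gita}, so |A ∖ B| = 6.
6 = 6, so the statement is true.

True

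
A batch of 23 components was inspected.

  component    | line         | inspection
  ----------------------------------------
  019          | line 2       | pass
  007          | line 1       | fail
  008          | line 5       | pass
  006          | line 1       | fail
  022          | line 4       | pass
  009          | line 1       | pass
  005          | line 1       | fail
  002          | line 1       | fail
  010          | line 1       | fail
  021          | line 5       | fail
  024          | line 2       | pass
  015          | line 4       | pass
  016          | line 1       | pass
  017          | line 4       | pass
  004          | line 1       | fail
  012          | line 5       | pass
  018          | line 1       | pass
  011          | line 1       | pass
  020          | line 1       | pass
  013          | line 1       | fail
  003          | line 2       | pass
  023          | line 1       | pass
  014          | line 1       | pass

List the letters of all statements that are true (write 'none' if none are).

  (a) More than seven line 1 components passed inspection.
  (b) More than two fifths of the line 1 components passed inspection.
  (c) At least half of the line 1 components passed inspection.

|A| = 14, |A ∩ B| = 7, |A ∖ B| = 7.
(a) |A ∩ B| > 7: fails.
(b) |A ∩ B| / |A| > 2/5: holds.
(c) |A ∩ B| ≥ |A ∖ B|: holds.

(b), (c)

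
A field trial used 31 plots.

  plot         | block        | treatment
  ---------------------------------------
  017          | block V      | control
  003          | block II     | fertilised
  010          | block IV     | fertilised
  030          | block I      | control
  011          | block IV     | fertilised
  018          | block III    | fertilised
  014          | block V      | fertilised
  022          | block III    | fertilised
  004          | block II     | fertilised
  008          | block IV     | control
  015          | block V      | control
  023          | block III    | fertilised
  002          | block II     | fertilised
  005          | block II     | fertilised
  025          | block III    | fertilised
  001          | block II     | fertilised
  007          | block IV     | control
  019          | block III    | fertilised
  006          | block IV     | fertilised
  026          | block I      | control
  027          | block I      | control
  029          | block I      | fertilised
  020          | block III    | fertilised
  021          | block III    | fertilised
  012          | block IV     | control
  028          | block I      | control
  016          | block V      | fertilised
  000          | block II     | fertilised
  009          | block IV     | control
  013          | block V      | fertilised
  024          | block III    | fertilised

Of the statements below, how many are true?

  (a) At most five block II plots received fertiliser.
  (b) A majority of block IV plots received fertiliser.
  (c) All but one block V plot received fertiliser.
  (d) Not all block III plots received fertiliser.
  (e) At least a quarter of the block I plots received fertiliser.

0

(a) block II: |A| = 6, |A ∩ B| = 6; needs |A ∩ B| ≤ 5 — false.
(b) block IV: |A| = 7, |A ∩ B| = 3; needs |A ∩ B| > |A ∖ B| — false.
(c) block V: |A| = 5, |A ∩ B| = 3; needs |A ∖ B| = 1 — false.
(d) block III: |A| = 8, |A ∩ B| = 8; needs A ⊄ B (|A ∖ B| ≥ 1) — false.
(e) block I: |A| = 5, |A ∩ B| = 1; needs |A ∩ B| / |A| ≥ 1/4 — false.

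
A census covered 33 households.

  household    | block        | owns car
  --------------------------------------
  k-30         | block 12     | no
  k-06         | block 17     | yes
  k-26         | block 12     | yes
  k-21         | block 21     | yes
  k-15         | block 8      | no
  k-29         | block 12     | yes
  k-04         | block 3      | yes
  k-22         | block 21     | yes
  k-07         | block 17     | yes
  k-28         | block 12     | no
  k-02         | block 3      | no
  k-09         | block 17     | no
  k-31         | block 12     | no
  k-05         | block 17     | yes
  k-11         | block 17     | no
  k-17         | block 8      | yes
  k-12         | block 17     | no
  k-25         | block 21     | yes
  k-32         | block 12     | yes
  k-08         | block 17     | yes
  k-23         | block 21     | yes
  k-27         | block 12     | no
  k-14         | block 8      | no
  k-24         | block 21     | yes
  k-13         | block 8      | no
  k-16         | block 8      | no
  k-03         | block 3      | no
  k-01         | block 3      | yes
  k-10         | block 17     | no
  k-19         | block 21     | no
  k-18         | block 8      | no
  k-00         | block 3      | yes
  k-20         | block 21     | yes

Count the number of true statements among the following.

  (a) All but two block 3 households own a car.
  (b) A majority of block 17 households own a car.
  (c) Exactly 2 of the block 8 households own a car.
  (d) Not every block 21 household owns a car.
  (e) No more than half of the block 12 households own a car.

3

(a) block 3: |A| = 5, |A ∩ B| = 3; needs |A ∖ B| = 2 — true.
(b) block 17: |A| = 8, |A ∩ B| = 4; needs |A ∩ B| > |A ∖ B| — false.
(c) block 8: |A| = 6, |A ∩ B| = 1; needs |A ∩ B| = 2 — false.
(d) block 21: |A| = 7, |A ∩ B| = 6; needs A ⊄ B (|A ∖ B| ≥ 1) — true.
(e) block 12: |A| = 7, |A ∩ B| = 3; needs |A ∩ B| ≤ |A ∖ B| — true.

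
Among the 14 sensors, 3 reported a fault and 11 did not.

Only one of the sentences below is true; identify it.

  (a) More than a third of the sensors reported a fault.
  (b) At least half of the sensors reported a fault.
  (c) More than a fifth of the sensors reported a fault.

(c)

|A| = 14, |A ∩ B| = 3, |A ∖ B| = 11.
(a) requires |A ∩ B| / |A| > 1/3: false.
(b) requires |A ∩ B| ≥ |A ∖ B|: false.
(c) requires |A ∩ B| / |A| > 1/5: true.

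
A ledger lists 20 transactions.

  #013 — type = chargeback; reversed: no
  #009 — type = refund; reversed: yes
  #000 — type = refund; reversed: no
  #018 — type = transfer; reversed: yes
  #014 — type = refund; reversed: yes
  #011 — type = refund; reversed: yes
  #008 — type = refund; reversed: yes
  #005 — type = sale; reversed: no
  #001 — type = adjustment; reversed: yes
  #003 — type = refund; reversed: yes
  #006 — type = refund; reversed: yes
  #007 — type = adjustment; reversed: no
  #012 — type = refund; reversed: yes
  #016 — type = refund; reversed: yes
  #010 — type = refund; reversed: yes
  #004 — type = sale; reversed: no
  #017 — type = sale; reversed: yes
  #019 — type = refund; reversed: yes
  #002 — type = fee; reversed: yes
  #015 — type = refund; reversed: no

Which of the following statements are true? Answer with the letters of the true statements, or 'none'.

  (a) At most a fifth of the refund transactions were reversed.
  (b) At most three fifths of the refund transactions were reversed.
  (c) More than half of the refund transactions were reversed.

(c)

|A| = 12, |A ∩ B| = 10, |A ∖ B| = 2.
(a) |A ∩ B| / |A| ≤ 1/5: fails.
(b) |A ∩ B| / |A| ≤ 3/5: fails.
(c) |A ∩ B| > |A ∖ B|: holds.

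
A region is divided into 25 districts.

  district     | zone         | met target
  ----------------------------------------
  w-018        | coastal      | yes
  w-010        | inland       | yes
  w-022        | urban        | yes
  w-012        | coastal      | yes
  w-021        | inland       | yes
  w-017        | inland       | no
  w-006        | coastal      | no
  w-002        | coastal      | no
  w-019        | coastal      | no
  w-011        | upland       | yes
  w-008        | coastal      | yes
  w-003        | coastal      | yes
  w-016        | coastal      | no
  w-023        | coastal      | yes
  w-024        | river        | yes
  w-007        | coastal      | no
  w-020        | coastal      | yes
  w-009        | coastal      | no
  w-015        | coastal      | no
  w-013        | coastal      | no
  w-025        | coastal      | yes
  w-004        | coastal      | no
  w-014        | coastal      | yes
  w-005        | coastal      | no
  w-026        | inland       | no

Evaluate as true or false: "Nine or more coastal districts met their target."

Truth condition: |A ∩ B| ≥ 9.
|A| = 18, |A ∩ B| = 8, |A ∖ B| = 10.
|A ∩ B| = 8, so the statement is false.

False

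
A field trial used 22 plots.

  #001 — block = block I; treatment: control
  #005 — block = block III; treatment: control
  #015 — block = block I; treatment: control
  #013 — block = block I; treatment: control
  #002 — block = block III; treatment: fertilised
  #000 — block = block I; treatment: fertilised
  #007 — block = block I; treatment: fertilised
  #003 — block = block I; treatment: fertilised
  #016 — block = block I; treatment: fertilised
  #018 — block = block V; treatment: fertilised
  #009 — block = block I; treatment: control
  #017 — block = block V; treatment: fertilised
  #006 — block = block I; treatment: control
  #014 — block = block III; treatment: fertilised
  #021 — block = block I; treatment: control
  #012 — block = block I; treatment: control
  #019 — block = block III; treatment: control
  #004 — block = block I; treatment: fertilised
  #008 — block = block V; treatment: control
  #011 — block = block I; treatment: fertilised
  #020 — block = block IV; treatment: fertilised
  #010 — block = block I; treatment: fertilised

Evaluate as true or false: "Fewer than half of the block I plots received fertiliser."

Truth condition: |A ∩ B| < |A ∖ B|.
A (the restrictor) = {#001, #015, #013, #000, #007, #003, #016, #009, #006, #021, #012, #004, #011, #010}, |A| = 14.
A ∩ B = {#000, #007, #003, #016, #004, #011, #010}, so |A ∩ B| = 7.
A ∖ B = {#001, #015, #013, #009, #006, #021, #012}, so |A ∖ B| = 7.
7 = 7, so the statement is false.

False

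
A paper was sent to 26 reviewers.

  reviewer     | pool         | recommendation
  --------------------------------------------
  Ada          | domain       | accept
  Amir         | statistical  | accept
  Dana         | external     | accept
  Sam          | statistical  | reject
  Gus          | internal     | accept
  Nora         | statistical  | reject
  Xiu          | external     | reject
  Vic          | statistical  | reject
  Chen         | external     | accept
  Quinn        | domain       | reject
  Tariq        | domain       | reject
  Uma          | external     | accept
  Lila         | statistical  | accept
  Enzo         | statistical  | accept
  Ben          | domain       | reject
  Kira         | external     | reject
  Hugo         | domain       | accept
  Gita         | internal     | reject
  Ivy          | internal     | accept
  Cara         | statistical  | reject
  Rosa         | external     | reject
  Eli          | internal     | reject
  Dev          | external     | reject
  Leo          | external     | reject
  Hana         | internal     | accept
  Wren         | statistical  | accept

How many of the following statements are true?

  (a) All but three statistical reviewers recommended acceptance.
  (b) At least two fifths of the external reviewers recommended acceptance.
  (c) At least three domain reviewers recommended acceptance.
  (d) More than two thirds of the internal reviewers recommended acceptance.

0

(a) statistical: |A| = 8, |A ∩ B| = 4; needs |A ∖ B| = 3 — false.
(b) external: |A| = 8, |A ∩ B| = 3; needs |A ∩ B| / |A| ≥ 2/5 — false.
(c) domain: |A| = 5, |A ∩ B| = 2; needs |A ∩ B| ≥ 3 — false.
(d) internal: |A| = 5, |A ∩ B| = 3; needs |A ∩ B| / |A| > 2/3 — false.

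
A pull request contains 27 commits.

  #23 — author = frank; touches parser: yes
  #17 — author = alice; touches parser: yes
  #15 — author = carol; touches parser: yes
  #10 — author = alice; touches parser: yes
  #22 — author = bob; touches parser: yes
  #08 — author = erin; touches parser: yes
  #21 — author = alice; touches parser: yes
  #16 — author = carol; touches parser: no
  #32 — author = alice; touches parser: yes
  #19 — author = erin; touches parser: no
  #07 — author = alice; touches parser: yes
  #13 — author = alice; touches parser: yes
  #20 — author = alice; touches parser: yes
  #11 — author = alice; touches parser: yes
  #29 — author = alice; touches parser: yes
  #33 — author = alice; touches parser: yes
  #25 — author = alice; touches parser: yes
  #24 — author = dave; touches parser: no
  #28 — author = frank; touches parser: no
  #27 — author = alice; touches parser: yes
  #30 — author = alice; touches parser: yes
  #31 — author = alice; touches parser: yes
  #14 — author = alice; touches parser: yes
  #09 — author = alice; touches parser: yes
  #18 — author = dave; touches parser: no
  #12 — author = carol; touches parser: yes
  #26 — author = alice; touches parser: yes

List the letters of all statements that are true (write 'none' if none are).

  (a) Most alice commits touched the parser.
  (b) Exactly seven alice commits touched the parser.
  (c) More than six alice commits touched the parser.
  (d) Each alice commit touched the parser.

|A| = 17, |A ∩ B| = 17, |A ∖ B| = 0.
(a) |A ∩ B| > |A ∖ B|: holds.
(b) |A ∩ B| = 7: fails.
(c) |A ∩ B| > 6: holds.
(d) A ⊆ B, i.e. every element of A is in B (|A ∖ B| = 0): holds.

(a), (c), (d)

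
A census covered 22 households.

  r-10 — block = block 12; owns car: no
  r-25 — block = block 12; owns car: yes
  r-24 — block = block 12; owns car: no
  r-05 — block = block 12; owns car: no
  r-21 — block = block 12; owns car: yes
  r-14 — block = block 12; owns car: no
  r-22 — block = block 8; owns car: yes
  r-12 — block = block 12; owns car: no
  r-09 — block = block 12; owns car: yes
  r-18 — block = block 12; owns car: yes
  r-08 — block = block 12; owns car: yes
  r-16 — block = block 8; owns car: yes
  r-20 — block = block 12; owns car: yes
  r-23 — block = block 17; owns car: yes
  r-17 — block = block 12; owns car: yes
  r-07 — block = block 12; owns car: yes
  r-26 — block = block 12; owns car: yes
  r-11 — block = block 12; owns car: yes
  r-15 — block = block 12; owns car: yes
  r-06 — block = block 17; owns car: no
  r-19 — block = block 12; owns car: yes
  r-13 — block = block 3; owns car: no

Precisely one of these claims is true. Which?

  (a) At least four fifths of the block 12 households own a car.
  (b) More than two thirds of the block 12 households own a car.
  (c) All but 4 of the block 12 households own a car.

|A| = 17, |A ∩ B| = 12, |A ∖ B| = 5.
(a) requires |A ∩ B| / |A| ≥ 4/5: false.
(b) requires |A ∩ B| / |A| > 2/3: true.
(c) requires |A ∖ B| = 4: false.

(b)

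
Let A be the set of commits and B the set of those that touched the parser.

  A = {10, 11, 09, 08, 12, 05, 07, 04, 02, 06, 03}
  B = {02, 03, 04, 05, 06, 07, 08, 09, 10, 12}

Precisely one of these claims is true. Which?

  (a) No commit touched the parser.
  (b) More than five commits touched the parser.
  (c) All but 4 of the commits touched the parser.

|A| = 11, |A ∩ B| = 10, |A ∖ B| = 1.
(a) requires A ∩ B = ∅ (|A ∩ B| = 0): false.
(b) requires |A ∩ B| > 5: true.
(c) requires |A ∖ B| = 4: false.

(b)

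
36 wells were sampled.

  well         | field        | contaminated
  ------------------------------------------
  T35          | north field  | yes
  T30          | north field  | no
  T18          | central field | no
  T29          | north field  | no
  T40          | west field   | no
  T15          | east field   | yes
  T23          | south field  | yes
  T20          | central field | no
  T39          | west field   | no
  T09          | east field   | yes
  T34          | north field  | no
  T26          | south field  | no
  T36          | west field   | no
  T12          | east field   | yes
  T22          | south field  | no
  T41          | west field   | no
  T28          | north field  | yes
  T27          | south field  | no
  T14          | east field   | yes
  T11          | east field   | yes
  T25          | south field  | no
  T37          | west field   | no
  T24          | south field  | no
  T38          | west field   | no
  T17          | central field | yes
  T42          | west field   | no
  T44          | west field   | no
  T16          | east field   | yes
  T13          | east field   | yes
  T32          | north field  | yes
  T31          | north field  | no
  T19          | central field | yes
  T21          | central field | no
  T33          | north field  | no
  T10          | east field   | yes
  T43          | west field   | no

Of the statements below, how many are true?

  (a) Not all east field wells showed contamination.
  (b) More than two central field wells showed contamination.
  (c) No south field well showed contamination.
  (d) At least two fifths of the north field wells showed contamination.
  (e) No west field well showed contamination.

(a) east field: |A| = 8, |A ∩ B| = 8; needs A ⊄ B (|A ∖ B| ≥ 1) — false.
(b) central field: |A| = 5, |A ∩ B| = 2; needs |A ∩ B| > 2 — false.
(c) south field: |A| = 6, |A ∩ B| = 1; needs A ∩ B = ∅ (|A ∩ B| = 0) — false.
(d) north field: |A| = 8, |A ∩ B| = 3; needs |A ∩ B| / |A| ≥ 2/5 — false.
(e) west field: |A| = 9, |A ∩ B| = 0; needs A ∩ B = ∅ (|A ∩ B| = 0) — true.

1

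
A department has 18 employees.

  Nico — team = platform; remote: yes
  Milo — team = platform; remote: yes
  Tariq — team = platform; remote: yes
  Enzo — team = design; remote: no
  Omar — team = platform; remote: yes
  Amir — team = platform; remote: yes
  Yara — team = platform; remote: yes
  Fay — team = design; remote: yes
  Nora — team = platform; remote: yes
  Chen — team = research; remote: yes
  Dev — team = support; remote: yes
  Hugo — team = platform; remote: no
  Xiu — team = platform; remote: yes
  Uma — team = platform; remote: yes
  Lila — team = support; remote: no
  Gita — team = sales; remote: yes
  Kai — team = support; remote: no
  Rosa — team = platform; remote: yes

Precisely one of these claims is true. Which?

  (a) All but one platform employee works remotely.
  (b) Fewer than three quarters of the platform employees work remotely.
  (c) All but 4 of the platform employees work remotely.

|A| = 11, |A ∩ B| = 10, |A ∖ B| = 1.
(a) requires |A ∖ B| = 1: true.
(b) requires |A ∩ B| / |A| < 3/4: false.
(c) requires |A ∖ B| = 4: false.

(a)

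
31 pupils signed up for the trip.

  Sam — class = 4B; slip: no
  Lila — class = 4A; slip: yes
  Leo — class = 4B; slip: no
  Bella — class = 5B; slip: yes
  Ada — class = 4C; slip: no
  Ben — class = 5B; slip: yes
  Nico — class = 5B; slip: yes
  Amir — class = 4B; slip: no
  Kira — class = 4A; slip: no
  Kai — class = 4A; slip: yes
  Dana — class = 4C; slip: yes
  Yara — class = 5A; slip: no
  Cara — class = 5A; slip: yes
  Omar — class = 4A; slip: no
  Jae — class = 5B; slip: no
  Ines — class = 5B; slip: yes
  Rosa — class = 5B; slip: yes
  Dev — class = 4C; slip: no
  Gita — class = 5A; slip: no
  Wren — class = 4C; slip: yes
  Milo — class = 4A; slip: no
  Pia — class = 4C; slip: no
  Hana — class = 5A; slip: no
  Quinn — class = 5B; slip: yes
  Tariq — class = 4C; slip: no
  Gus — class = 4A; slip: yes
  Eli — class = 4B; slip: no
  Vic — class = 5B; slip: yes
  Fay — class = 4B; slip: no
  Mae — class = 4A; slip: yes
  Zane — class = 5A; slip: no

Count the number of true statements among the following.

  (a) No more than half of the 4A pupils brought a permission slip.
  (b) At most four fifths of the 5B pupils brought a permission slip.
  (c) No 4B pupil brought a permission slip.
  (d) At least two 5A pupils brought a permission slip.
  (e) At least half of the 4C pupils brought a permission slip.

1

(a) 4A: |A| = 7, |A ∩ B| = 4; needs |A ∩ B| ≤ |A ∖ B| — false.
(b) 5B: |A| = 8, |A ∩ B| = 7; needs |A ∩ B| / |A| ≤ 4/5 — false.
(c) 4B: |A| = 5, |A ∩ B| = 0; needs A ∩ B = ∅ (|A ∩ B| = 0) — true.
(d) 5A: |A| = 5, |A ∩ B| = 1; needs |A ∩ B| ≥ 2 — false.
(e) 4C: |A| = 6, |A ∩ B| = 2; needs |A ∩ B| ≥ |A ∖ B| — false.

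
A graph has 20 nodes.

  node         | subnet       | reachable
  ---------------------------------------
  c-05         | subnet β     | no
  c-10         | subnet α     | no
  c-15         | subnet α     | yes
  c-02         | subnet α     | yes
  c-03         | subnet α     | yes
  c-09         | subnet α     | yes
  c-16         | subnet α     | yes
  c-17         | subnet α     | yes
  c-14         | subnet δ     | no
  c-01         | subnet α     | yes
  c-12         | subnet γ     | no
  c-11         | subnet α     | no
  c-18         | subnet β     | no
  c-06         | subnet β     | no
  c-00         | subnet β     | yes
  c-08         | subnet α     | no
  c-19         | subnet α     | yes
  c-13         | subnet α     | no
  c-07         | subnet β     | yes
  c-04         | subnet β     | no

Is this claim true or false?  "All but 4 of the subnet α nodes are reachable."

Truth condition: |A ∖ B| = 4.
A (the restrictor) = {c-10, c-15, c-02, c-03, c-09, c-16, c-17, c-01, c-11, c-08, c-19, c-13}, |A| = 12.
A ∖ B = {c-10, c-11, c-08, c-13}, so |A ∖ B| = 4.
|A ∖ B| = 4, so the statement is true.

True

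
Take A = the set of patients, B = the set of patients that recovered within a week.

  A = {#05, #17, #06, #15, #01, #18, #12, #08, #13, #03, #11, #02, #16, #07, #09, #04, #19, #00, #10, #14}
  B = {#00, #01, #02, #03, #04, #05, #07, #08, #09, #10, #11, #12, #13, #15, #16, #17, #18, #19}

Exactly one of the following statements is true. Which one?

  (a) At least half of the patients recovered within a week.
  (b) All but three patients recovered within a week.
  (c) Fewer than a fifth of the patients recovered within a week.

|A| = 20, |A ∩ B| = 18, |A ∖ B| = 2.
(a) requires |A ∩ B| ≥ |A ∖ B|: true.
(b) requires |A ∖ B| = 3: false.
(c) requires |A ∩ B| / |A| < 1/5: false.

(a)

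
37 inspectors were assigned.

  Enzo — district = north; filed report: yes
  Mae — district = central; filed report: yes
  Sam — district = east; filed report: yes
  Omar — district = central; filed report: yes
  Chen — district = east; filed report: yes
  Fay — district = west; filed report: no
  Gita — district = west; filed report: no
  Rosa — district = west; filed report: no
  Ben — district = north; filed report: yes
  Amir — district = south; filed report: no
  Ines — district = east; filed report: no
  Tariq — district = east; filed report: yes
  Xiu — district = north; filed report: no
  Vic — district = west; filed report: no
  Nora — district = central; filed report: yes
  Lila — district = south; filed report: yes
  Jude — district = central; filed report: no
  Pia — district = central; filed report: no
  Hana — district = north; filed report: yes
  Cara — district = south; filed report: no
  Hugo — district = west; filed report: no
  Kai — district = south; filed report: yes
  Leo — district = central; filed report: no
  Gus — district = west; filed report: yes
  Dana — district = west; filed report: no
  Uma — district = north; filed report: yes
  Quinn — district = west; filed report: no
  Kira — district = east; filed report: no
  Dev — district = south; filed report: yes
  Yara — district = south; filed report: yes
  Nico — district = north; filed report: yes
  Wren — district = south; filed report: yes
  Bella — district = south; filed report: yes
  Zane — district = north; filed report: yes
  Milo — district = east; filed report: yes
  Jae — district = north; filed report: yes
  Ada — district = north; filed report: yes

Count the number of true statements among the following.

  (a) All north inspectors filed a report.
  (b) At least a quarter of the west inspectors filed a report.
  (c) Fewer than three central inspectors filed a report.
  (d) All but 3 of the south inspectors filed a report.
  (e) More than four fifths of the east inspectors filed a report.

(a) north: |A| = 9, |A ∩ B| = 8; needs A ⊆ B, i.e. every element of A is in B (|A ∖ B| = 0) — false.
(b) west: |A| = 8, |A ∩ B| = 1; needs |A ∩ B| / |A| ≥ 1/4 — false.
(c) central: |A| = 6, |A ∩ B| = 3; needs |A ∩ B| < 3 — false.
(d) south: |A| = 8, |A ∩ B| = 6; needs |A ∖ B| = 3 — false.
(e) east: |A| = 6, |A ∩ B| = 4; needs |A ∩ B| / |A| > 4/5 — false.

0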